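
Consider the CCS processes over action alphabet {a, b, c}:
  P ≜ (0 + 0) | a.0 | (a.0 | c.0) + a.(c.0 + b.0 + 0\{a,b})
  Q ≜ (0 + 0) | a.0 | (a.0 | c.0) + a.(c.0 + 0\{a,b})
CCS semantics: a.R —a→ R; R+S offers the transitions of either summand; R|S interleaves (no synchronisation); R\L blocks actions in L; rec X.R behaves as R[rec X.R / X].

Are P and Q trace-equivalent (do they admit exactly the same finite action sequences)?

Reachable graph of P (10 states):
  u0 = (0 + 0) | a.0 | (a.0 | c.0) + a.(c.0 + b.0 + 0\{a,b}) | --a--▸ u1, --a--▸ u2, --a--▸ u3, --c--▸ u4
  u1 = (0 + 0) | 0 | (a.0 | c.0) | --a--▸ u5, --c--▸ u6
  u2 = (0 + 0) | a.0 | (0 | c.0) | --a--▸ u5, --c--▸ u7
  u3 = c.0 + b.0 + 0\{a,b} | --b--▸ u8, --c--▸ u8
  u4 = (0 + 0) | a.0 | (a.0 | 0) | --a--▸ u6, --a--▸ u7
  u5 = (0 + 0) | 0 | (0 | c.0) | --c--▸ u9
  u6 = (0 + 0) | 0 | (a.0 | 0) | --a--▸ u9
  u7 = (0 + 0) | a.0 | (0 | 0) | --a--▸ u9
  u8 = 0 | ∅
  u9 = (0 + 0) | 0 | (0 | 0) | ∅
Reachable graph of Q (10 states):
  v0 = (0 + 0) | a.0 | (a.0 | c.0) + a.(c.0 + 0\{a,b}) | --a--▸ v1, --a--▸ v2, --a--▸ v3, --c--▸ v4
  v1 = (0 + 0) | 0 | (a.0 | c.0) | --a--▸ v5, --c--▸ v6
  v2 = (0 + 0) | a.0 | (0 | c.0) | --a--▸ v5, --c--▸ v7
  v3 = c.0 + 0\{a,b} | --c--▸ v8
  v4 = (0 + 0) | a.0 | (a.0 | 0) | --a--▸ v6, --a--▸ v7
  v5 = (0 + 0) | 0 | (0 | c.0) | --c--▸ v9
  v6 = (0 + 0) | 0 | (a.0 | 0) | --a--▸ v9
  v7 = (0 + 0) | a.0 | (0 | 0) | --a--▸ v9
  v8 = 0 | ∅
  v9 = (0 + 0) | 0 | (0 | 0) | ∅
Trace ⟨ab⟩ through P, begin at {u0}:
  step 1 (a): {u1, u2, u3}
  step 2 (b): {u8}
  — P admits the full trace.
Trace ⟨ab⟩ through Q, begin at {v0}:
  step 1 (a): {v1, v2, v3}
  step 2 (b): no successor for Q

trace-distinct — witness ⟨ab⟩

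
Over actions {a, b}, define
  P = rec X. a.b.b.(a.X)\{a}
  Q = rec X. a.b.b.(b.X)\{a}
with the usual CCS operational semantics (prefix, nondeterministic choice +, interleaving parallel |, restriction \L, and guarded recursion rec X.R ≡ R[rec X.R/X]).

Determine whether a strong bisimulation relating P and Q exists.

P's transition system — 4 states:
  m0 = rec X. a.b.b.(a.X)\{a} :: =a=> m1
  m1 = b.b.(a.(rec X. a.b.b.(a.X)\{a}))\{a} :: =b=> m2
  m2 = b.(a.(rec X. a.b.b.(a.X)\{a}))\{a} :: =b=> m3
  m3 = (a.(rec X. a.b.b.(a.X)\{a}))\{a} :: deadlocked
Q's transition system — 5 states:
  n0 = rec X. a.b.b.(b.X)\{a} :: =a=> n1
  n1 = b.b.(b.(rec X. a.b.b.(b.X)\{a}))\{a} :: =b=> n2
  n2 = b.(b.(rec X. a.b.b.(b.X)\{a}))\{a} :: =b=> n3
  n3 = (b.(rec X. a.b.b.(b.X)\{a}))\{a} :: =b=> n4
  n4 = (rec X. a.b.b.(b.X)\{a})\{a} :: deadlocked
Coarsest stable partition (strong bisimilarity classes):
  B0 = {m0}
  B1 = {m1, n2}
  B2 = {m2, n3}
  B3 = {m3, n4}
  B4 = {n0}
  B5 = {n1}
m0 ∈ B0, n0 ∈ B4 → different blocks

NO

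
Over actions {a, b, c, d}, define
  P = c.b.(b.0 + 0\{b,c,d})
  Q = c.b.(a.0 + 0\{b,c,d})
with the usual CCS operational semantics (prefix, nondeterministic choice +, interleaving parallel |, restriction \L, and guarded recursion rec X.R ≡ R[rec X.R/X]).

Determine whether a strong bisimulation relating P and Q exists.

not bisimilar

Reachable graph of P (4 states):
  u0 = c.b.(b.0 + 0\{b,c,d}) → --c--▸ u1
  u1 = b.(b.0 + 0\{b,c,d}) → --b--▸ u2
  u2 = b.0 + 0\{b,c,d} → --b--▸ u3
  u3 = 0 → ∅
Reachable graph of Q (4 states):
  v0 = c.b.(a.0 + 0\{b,c,d}) → --c--▸ v1
  v1 = b.(a.0 + 0\{b,c,d}) → --b--▸ v2
  v2 = a.0 + 0\{b,c,d} → --a--▸ v3
  v3 = 0 → ∅
Coarsest stable partition (strong bisimilarity classes):
  B0 = {u0}
  B1 = {u1}
  B2 = {u2}
  B3 = {u3, v3}
  B4 = {v0}
  B5 = {v1}
  B6 = {v2}
u0 ∈ B0, v0 ∈ B4 → different blocks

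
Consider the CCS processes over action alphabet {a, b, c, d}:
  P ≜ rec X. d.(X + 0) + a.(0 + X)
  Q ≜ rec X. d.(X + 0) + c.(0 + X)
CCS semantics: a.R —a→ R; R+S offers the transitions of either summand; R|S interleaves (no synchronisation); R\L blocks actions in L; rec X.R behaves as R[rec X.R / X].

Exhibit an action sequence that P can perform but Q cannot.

a

Reachable graph of P (3 states):
  p0 = rec X. d.(X + 0) + a.(0 + X) has moves ··a··> p1, ··d··> p2
  p1 = 0 + (rec X. d.(X + 0) + a.(0 + X)) has moves ··a··> p1, ··d··> p2
  p2 = (rec X. d.(X + 0) + a.(0 + X)) + 0 has moves ··a··> p1, ··d··> p2
Reachable graph of Q (3 states):
  q0 = rec X. d.(X + 0) + c.(0 + X) has moves ··c··> q1, ··d··> q2
  q1 = 0 + (rec X. d.(X + 0) + c.(0 + X)) has moves ··c··> q1, ··d··> q2
  q2 = (rec X. d.(X + 0) + c.(0 + X)) + 0 has moves ··c··> q1, ··d··> q2
Executing a from P (initial set {p0}):
  after a @ step 1: {p1}
  ✓ P
Executing a from Q (initial set {q0}):
  after a @ step 1: ∅  — Q cannot continue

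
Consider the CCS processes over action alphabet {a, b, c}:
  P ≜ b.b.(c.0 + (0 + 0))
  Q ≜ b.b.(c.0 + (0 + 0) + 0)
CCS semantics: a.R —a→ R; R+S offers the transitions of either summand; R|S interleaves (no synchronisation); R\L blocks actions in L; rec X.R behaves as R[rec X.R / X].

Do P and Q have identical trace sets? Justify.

LTS(P): 4 reachable states
  s0 = b.b.(c.0 + (0 + 0)) has moves —b→ s1
  s1 = b.(c.0 + (0 + 0)) has moves —b→ s2
  s2 = c.0 + (0 + 0) has moves —c→ s3
  s3 = 0 has moves stopped
LTS(Q): 4 reachable states
  t0 = b.b.(c.0 + (0 + 0) + 0) has moves —b→ t1
  t1 = b.(c.0 + (0 + 0) + 0) has moves —b→ t2
  t2 = c.0 + (0 + 0) + 0 has moves —c→ t3
  t3 = 0 has moves stopped
Bisimilarity quotient blocks:
  B0 = {s0, t0}
  B1 = {s1, t1}
  B2 = {s2, t2}
  B3 = {s3, t3}
s0 ∈ B0, t0 ∈ B0 → same block
Bisimilar ⇒ trace-equivalent.

traces(P) = traces(Q)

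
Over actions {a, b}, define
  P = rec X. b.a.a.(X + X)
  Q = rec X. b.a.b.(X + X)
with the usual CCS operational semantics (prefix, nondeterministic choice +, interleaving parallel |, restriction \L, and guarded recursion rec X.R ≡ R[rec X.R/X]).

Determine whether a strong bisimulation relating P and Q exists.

LTS(P): 4 reachable states
  s0 = rec X. b.a.a.(X + X) has moves -b-> s1
  s1 = a.a.((rec X. b.a.a.(X + X)) + (rec X. b.a.a.(X + X))) has moves -a-> s2
  s2 = a.((rec X. b.a.a.(X + X)) + (rec X. b.a.a.(X + X))) has moves -a-> s3
  s3 = (rec X. b.a.a.(X + X)) + (rec X. b.a.a.(X + X)) has moves -b-> s1
LTS(Q): 4 reachable states
  t0 = rec X. b.a.b.(X + X) has moves -b-> t1
  t1 = a.b.((rec X. b.a.b.(X + X)) + (rec X. b.a.b.(X + X))) has moves -a-> t2
  t2 = b.((rec X. b.a.b.(X + X)) + (rec X. b.a.b.(X + X))) has moves -b-> t3
  t3 = (rec X. b.a.b.(X + X)) + (rec X. b.a.b.(X + X)) has moves -b-> t1
Coarsest stable partition (strong bisimilarity classes):
  B0 = {s0, s3}
  B1 = {s1}
  B2 = {s2}
  B3 = {t0, t3}
  B4 = {t1}
  B5 = {t2}
s0 ∈ B0, t0 ∈ B3 → different blocks

not bisimilar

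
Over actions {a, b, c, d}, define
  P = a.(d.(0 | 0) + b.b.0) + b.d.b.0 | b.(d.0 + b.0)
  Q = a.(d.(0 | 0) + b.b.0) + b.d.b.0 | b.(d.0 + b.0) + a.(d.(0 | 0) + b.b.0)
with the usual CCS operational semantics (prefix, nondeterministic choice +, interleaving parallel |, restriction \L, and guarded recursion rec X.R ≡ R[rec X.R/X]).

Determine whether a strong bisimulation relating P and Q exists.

bisimilar

P's transition system — 15 states:
  m0 = a.(d.(0 | 0) + b.b.0) + b.d.b.0 | b.(d.0 + b.0) | ··a··> m1, ··b··> m2, ··b··> m3
  m1 = d.(0 | 0) + b.b.0 | ··b··> m4, ··d··> m5
  m2 = b.d.b.0 | (d.0 + b.0) | ··b··> m6, ··b··> m7, ··d··> m6
  m3 = d.b.0 | b.(d.0 + b.0) | ··b··> m7, ··d··> m8
  m4 = b.0 | ··b··> m9
  m5 = 0 | 0 | ·
  m6 = b.d.b.0 | 0 | ··b··> m10
  m7 = d.b.0 | (d.0 + b.0) | ··b··> m10, ··d··> m10, ··d··> m11
  m8 = b.0 | b.(d.0 + b.0) | ··b··> m11, ··b··> m12
  m9 = 0 | ·
  m10 = d.b.0 | 0 | ··d··> m13
  m11 = b.0 | (d.0 + b.0) | ··b··> m13, ··b··> m14, ··d··> m13
  m12 = 0 | b.(d.0 + b.0) | ··b··> m14
  m13 = b.0 | 0 | ··b··> m5
  m14 = 0 | (d.0 + b.0) | ··b··> m5, ··d··> m5
Q's transition system — 15 states:
  n0 = a.(d.(0 | 0) + b.b.0) + b.d.b.0 | b.(d.0 + b.0) + a.(d.(0 | 0) + b.b.0) | ··a··> n1, ··b··> n2, ··b··> n3
  n1 = d.(0 | 0) + b.b.0 | ··b··> n4, ··d··> n5
  n2 = b.d.b.0 | (d.0 + b.0) | ··b··> n6, ··b··> n7, ··d··> n6
  n3 = d.b.0 | b.(d.0 + b.0) | ··b··> n7, ··d··> n8
  n4 = b.0 | ··b··> n9
  n5 = 0 | 0 | ·
  n6 = b.d.b.0 | 0 | ··b··> n10
  n7 = d.b.0 | (d.0 + b.0) | ··b··> n10, ··d··> n10, ··d··> n11
  n8 = b.0 | b.(d.0 + b.0) | ··b··> n11, ··b··> n12
  n9 = 0 | ·
  n10 = d.b.0 | 0 | ··d··> n13
  n11 = b.0 | (d.0 + b.0) | ··b··> n13, ··b··> n14, ··d··> n13
  n12 = 0 | b.(d.0 + b.0) | ··b··> n14
  n13 = b.0 | 0 | ··b··> n5
  n14 = 0 | (d.0 + b.0) | ··b··> n5, ··d··> n5
Coarsest stable partition (strong bisimilarity classes):
  B0 = {m0, n0}
  B1 = {m1, n1}
  B2 = {m5, m9, n5, n9}
  B3 = {m13, m4, n13, n4}
  B4 = {m2, n2}
  B5 = {m6, n6}
  B6 = {m10, n10}
  B7 = {m7, n7}
  B8 = {m11, n11}
  B9 = {m14, n14}
  B10 = {m3, n3}
  B11 = {m8, n8}
  B12 = {m12, n12}
m0 ∈ B0, n0 ∈ B0 → same block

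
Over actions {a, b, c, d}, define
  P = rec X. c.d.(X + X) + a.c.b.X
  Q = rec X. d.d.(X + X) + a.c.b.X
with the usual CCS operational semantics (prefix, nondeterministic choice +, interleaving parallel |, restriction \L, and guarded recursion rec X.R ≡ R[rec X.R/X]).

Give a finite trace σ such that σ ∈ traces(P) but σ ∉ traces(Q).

c

LTS(P): 5 reachable states
  m0 = rec X. c.d.(X + X) + a.c.b.X | ··a··> m1, ··c··> m2
  m1 = c.b.(rec X. c.d.(X + X) + a.c.b.X) | ··c··> m3
  m2 = d.((rec X. c.d.(X + X) + a.c.b.X) + (rec X. c.d.(X + X) + a.c.b.X)) | ··d··> m4
  m3 = b.(rec X. c.d.(X + X) + a.c.b.X) | ··b··> m0
  m4 = (rec X. c.d.(X + X) + a.c.b.X) + (rec X. c.d.(X + X) + a.c.b.X) | ··a··> m1, ··c··> m2
LTS(Q): 5 reachable states
  n0 = rec X. d.d.(X + X) + a.c.b.X | ··a··> n1, ··d··> n2
  n1 = c.b.(rec X. d.d.(X + X) + a.c.b.X) | ··c··> n3
  n2 = d.((rec X. d.d.(X + X) + a.c.b.X) + (rec X. d.d.(X + X) + a.c.b.X)) | ··d··> n4
  n3 = b.(rec X. d.d.(X + X) + a.c.b.X) | ··b··> n0
  n4 = (rec X. d.d.(X + X) + a.c.b.X) + (rec X. d.d.(X + X) + a.c.b.X) | ··a··> n1, ··d··> n2
Run σ = ⟨c⟩ on P: start {m0}
  [1] c ⇒ {m2}
  ✓ P
Run σ = ⟨c⟩ on Q: start {n0}
  [1] c ⇒ no successor for Q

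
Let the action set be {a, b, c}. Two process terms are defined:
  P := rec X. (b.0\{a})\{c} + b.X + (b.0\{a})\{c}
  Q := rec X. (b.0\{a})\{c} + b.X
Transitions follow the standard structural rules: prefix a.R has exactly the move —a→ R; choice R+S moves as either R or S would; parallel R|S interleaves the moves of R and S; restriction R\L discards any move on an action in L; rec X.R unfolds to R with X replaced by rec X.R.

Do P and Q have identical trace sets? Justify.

trace-equivalent

LTS(P): 2 reachable states
  p0 = rec X. (b.0\{a})\{c} + b.X + (b.0\{a})\{c} ⊢ --b--▸ p0, --b--▸ p1
  p1 = 0\{a}\{c} ⊢ deadlocked
LTS(Q): 2 reachable states
  q0 = rec X. (b.0\{a})\{c} + b.X ⊢ --b--▸ q0, --b--▸ q1
  q1 = 0\{a}\{c} ⊢ deadlocked
Coarsest stable partition (strong bisimilarity classes):
  B0 = {p0, q0}
  B1 = {p1, q1}
p0 ∈ B0, q0 ∈ B0 → same block
Bisimilar ⇒ trace-equivalent.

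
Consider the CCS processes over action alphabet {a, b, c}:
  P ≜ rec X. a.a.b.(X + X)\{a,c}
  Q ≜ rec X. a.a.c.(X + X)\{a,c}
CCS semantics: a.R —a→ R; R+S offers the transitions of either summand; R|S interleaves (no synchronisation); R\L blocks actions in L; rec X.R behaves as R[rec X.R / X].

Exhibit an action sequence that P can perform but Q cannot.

Reachable graph of P (4 states):
  m0 = rec X. a.a.b.(X + X)\{a,c} ⊢ —a→ m1
  m1 = a.b.((rec X. a.a.b.(X + X)\{a,c}) + (rec X. a.a.b.(X + X)\{a,c}))\{a,c} ⊢ —a→ m2
  m2 = b.((rec X. a.a.b.(X + X)\{a,c}) + (rec X. a.a.b.(X + X)\{a,c}))\{a,c} ⊢ —b→ m3
  m3 = ((rec X. a.a.b.(X + X)\{a,c}) + (rec X. a.a.b.(X + X)\{a,c}))\{a,c} ⊢ deadlocked
Reachable graph of Q (4 states):
  n0 = rec X. a.a.c.(X + X)\{a,c} ⊢ —a→ n1
  n1 = a.c.((rec X. a.a.c.(X + X)\{a,c}) + (rec X. a.a.c.(X + X)\{a,c}))\{a,c} ⊢ —a→ n2
  n2 = c.((rec X. a.a.c.(X + X)\{a,c}) + (rec X. a.a.c.(X + X)\{a,c}))\{a,c} ⊢ —c→ n3
  n3 = ((rec X. a.a.c.(X + X)\{a,c}) + (rec X. a.a.c.(X + X)\{a,c}))\{a,c} ⊢ deadlocked
Run σ = ⟨aab⟩ on P: start {m0}
  [1] a ⇒ {m1}
  [2] a ⇒ {m2}
  [3] b ⇒ {m3}
  P completes σ.
Run σ = ⟨aab⟩ on Q: start {n0}
  [1] a ⇒ {n1}
  [2] a ⇒ {n2}
  [3] b ⇒ no successor for Q

aab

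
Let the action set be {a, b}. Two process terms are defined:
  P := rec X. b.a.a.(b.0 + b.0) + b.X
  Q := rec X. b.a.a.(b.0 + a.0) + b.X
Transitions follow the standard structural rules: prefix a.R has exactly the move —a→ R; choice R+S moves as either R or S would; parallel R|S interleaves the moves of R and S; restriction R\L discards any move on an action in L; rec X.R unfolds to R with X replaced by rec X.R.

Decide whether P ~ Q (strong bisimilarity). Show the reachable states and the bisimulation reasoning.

LTS(P): 5 reachable states
  s0 = rec X. b.a.a.(b.0 + b.0) + b.X :: =b=> s0, =b=> s1
  s1 = a.a.(b.0 + b.0) :: =a=> s2
  s2 = a.(b.0 + b.0) :: =a=> s3
  s3 = b.0 + b.0 :: =b=> s4
  s4 = 0 :: deadlocked
LTS(Q): 5 reachable states
  t0 = rec X. b.a.a.(b.0 + a.0) + b.X :: =b=> t0, =b=> t1
  t1 = a.a.(b.0 + a.0) :: =a=> t2
  t2 = a.(b.0 + a.0) :: =a=> t3
  t3 = b.0 + a.0 :: =a=> t4, =b=> t4
  t4 = 0 :: deadlocked
Coarsest stable partition (strong bisimilarity classes):
  B0 = {s0}
  B1 = {s1}
  B2 = {s2}
  B3 = {s3}
  B4 = {s4, t4}
  B5 = {t0}
  B6 = {t1}
  B7 = {t2}
  B8 = {t3}
s0 ∈ B0, t0 ∈ B5 → different blocks

not bisimilar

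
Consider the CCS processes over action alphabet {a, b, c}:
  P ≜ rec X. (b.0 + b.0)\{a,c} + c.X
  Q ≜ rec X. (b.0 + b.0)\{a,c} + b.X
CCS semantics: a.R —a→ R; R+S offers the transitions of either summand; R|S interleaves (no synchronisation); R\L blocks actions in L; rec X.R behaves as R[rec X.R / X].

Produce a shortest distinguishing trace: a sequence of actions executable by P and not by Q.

c

P's transition system — 2 states:
  u0 = rec X. (b.0 + b.0)\{a,c} + c.X has moves --b--▸ u1, --c--▸ u0
  u1 = 0\{a,c} has moves ·
Q's transition system — 2 states:
  v0 = rec X. (b.0 + b.0)\{a,c} + b.X has moves --b--▸ v0, --b--▸ v1
  v1 = 0\{a,c} has moves ·
Trace ⟨c⟩ through P, begin at {u0}:
  step 1 (c): {u0}
  — P admits the full trace.
Trace ⟨c⟩ through Q, begin at {v0}:
  step 1 (c): no successor for Q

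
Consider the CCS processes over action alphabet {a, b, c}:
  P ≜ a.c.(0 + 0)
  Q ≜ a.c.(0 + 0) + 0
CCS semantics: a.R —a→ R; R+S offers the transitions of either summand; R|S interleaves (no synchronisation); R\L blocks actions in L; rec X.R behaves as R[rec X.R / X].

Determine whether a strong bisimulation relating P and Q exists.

LTS(P): 3 reachable states
  p0 = a.c.(0 + 0) :: -a-> p1
  p1 = c.(0 + 0) :: -c-> p2
  p2 = 0 + 0 :: stopped
LTS(Q): 3 reachable states
  q0 = a.c.(0 + 0) + 0 :: -a-> q1
  q1 = c.(0 + 0) :: -c-> q2
  q2 = 0 + 0 :: stopped
Coarsest stable partition (strong bisimilarity classes):
  B0 = {p0, q0}
  B1 = {p1, q1}
  B2 = {p2, q2}
p0 ∈ B0, q0 ∈ B0 → same block

YES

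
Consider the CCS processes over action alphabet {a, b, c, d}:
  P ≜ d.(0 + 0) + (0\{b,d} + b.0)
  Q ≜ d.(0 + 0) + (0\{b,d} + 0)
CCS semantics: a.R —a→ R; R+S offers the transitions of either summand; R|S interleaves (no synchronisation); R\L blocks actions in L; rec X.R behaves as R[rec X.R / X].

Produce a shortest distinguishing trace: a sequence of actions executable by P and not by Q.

LTS(P): 3 reachable states
  m0 = d.(0 + 0) + (0\{b,d} + b.0) | =b=> m1, =d=> m2
  m1 = 0 | ·
  m2 = 0 + 0 | ·
LTS(Q): 2 reachable states
  n0 = d.(0 + 0) + (0\{b,d} + 0) | =d=> n1
  n1 = 0 + 0 | ·
Trace ⟨b⟩ through P, begin at {m0}:
  [1] b ⇒ {m1}
  — P admits the full trace.
Trace ⟨b⟩ through Q, begin at {n0}:
  [1] b ⇒ no successor for Q

b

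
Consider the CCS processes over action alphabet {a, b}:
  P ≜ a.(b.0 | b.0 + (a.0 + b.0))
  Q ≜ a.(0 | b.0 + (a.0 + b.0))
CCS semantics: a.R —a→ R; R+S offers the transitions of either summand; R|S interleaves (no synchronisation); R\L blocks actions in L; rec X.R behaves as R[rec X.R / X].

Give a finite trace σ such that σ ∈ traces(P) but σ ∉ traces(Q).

abb

P's transition system — 6 states:
  u0 = a.(b.0 | b.0 + (a.0 + b.0)) :: —a→ u1
  u1 = b.0 | b.0 + (a.0 + b.0) :: —a→ u2, —b→ u2, —b→ u3, —b→ u4
  u2 = 0 :: deadlocked
  u3 = 0 | b.0 :: —b→ u5
  u4 = b.0 | 0 :: —b→ u5
  u5 = 0 | 0 :: deadlocked
Q's transition system — 4 states:
  v0 = a.(0 | b.0 + (a.0 + b.0)) :: —a→ v1
  v1 = 0 | b.0 + (a.0 + b.0) :: —a→ v2, —b→ v2, —b→ v3
  v2 = 0 :: deadlocked
  v3 = 0 | 0 :: deadlocked
Run σ = ⟨abb⟩ on P: start {u0}
  step 1 (a): {u1}
  step 2 (b): {u2, u3, u4}
  step 3 (b): {u5}
  P completes σ.
Run σ = ⟨abb⟩ on Q: start {v0}
  step 1 (a): {v1}
  step 2 (b): {v2, v3}
  step 3 (b): ∅  — Q cannot continue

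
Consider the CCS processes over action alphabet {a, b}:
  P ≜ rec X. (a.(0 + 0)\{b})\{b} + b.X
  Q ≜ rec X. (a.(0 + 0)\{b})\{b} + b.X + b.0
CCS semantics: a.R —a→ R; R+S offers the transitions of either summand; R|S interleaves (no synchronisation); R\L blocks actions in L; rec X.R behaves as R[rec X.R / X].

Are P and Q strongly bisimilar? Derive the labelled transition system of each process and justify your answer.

not bisimilar

LTS(P): 2 reachable states
  s0 = rec X. (a.(0 + 0)\{b})\{b} + b.X has moves -a-> s1, -b-> s0
  s1 = (0 + 0)\{b}\{b} has moves stopped
LTS(Q): 3 reachable states
  t0 = rec X. (a.(0 + 0)\{b})\{b} + b.X + b.0 has moves -a-> t1, -b-> t0, -b-> t2
  t1 = (0 + 0)\{b}\{b} has moves stopped
  t2 = 0 has moves stopped
Coarsest stable partition (strong bisimilarity classes):
  B0 = {s0}
  B1 = {s1, t1, t2}
  B2 = {t0}
s0 ∈ B0, t0 ∈ B2 → different blocks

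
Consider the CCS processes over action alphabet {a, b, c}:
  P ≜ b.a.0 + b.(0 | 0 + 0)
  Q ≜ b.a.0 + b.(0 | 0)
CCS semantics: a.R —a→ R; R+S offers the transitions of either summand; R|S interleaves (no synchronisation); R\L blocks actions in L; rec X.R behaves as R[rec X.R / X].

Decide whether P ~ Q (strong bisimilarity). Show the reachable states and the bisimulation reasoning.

LTS(P): 4 reachable states
  u0 = b.a.0 + b.(0 | 0 + 0) | --b--▸ u1, --b--▸ u2
  u1 = 0 | 0 + 0 | ·
  u2 = a.0 | --a--▸ u3
  u3 = 0 | ·
LTS(Q): 4 reachable states
  v0 = b.a.0 + b.(0 | 0) | --b--▸ v1, --b--▸ v2
  v1 = 0 | 0 | ·
  v2 = a.0 | --a--▸ v3
  v3 = 0 | ·
Coarsest stable partition (strong bisimilarity classes):
  B0 = {u0, v0}
  B1 = {u2, v2}
  B2 = {u1, u3, v1, v3}
u0 ∈ B0, v0 ∈ B0 → same block

P ~ Q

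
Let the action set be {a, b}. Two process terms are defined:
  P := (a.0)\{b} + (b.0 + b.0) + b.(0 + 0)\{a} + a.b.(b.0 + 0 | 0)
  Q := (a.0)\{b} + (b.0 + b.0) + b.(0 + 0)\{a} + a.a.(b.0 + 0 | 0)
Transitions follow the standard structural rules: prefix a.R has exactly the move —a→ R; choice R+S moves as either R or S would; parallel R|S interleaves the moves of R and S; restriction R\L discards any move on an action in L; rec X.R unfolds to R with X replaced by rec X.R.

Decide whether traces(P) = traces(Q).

LTS(P): 6 reachable states
  s0 = (a.0)\{b} + (b.0 + b.0) + b.(0 + 0)\{a} + a.b.(b.0 + 0 | 0) → ··a··> s1, ··a··> s2, ··b··> s3, ··b··> s4
  s1 = 0\{b} → stopped
  s2 = b.(b.0 + 0 | 0) → ··b··> s5
  s3 = (0 + 0)\{a} → stopped
  s4 = 0 → stopped
  s5 = b.0 + 0 | 0 → ··b··> s4
LTS(Q): 6 reachable states
  t0 = (a.0)\{b} + (b.0 + b.0) + b.(0 + 0)\{a} + a.a.(b.0 + 0 | 0) → ··a··> t1, ··a··> t2, ··b··> t3, ··b··> t4
  t1 = 0\{b} → stopped
  t2 = a.(b.0 + 0 | 0) → ··a··> t5
  t3 = (0 + 0)\{a} → stopped
  t4 = 0 → stopped
  t5 = b.0 + 0 | 0 → ··b··> t4
Executing ab from P (initial set {s0}):
  [1] a ⇒ {s1, s2}
  [2] b ⇒ {s5}
  — P admits the full trace.
Executing ab from Q (initial set {t0}):
  [1] a ⇒ {t1, t2}
  [2] b ⇒ ∅ (Q stuck)

NO — witness ⟨ab⟩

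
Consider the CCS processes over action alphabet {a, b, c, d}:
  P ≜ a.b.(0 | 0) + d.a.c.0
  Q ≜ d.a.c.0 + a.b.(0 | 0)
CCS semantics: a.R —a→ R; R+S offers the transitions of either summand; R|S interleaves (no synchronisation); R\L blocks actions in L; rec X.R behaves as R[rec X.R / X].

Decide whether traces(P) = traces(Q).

traces(P) = traces(Q)

LTS(P): 6 reachable states
  p0 = a.b.(0 | 0) + d.a.c.0 → ··a··> p1, ··d··> p2
  p1 = b.(0 | 0) → ··b··> p3
  p2 = a.c.0 → ··a··> p4
  p3 = 0 | 0 → (no moves)
  p4 = c.0 → ··c··> p5
  p5 = 0 → (no moves)
LTS(Q): 6 reachable states
  q0 = d.a.c.0 + a.b.(0 | 0) → ··a··> q1, ··d··> q2
  q1 = b.(0 | 0) → ··b··> q3
  q2 = a.c.0 → ··a··> q4
  q3 = 0 | 0 → (no moves)
  q4 = c.0 → ··c··> q5
  q5 = 0 → (no moves)
Bisimilarity quotient blocks:
  B0 = {p0, q0}
  B1 = {p2, q2}
  B2 = {p4, q4}
  B3 = {p3, p5, q3, q5}
  B4 = {p1, q1}
p0 ∈ B0, q0 ∈ B0 → same block
Bisimilar ⇒ trace-equivalent.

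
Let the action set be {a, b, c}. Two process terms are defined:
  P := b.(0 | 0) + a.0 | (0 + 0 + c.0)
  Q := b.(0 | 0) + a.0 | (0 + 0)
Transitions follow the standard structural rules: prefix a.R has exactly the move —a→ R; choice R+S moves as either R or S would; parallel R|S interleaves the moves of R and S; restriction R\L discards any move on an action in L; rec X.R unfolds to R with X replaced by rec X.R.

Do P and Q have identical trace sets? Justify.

trace-distinct — witness ⟨c⟩

Reachable graph of P (4 states):
  m0 = b.(0 | 0) + a.0 | (0 + 0 + c.0) → ··a··> m1, ··b··> m2, ··c··> m3
  m1 = 0 | (0 + 0 + c.0) → ··c··> m2
  m2 = 0 | 0 → ·
  m3 = a.0 | 0 → ··a··> m2
Reachable graph of Q (3 states):
  n0 = b.(0 | 0) + a.0 | (0 + 0) → ··a··> n1, ··b··> n2
  n1 = 0 | (0 + 0) → ·
  n2 = 0 | 0 → ·
Trace ⟨c⟩ through P, begin at {m0}:
  after c @ step 1: {m3}
  — P admits the full trace.
Trace ⟨c⟩ through Q, begin at {n0}:
  after c @ step 1: ∅  — Q cannot continue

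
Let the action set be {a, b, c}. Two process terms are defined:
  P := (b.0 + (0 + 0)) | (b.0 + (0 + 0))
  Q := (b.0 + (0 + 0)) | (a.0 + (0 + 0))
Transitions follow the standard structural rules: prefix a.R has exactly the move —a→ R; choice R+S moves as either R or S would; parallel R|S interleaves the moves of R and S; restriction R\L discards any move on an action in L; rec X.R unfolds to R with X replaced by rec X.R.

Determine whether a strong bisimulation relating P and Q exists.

not bisimilar

Reachable graph of P (4 states):
  u0 = (b.0 + (0 + 0)) | (b.0 + (0 + 0)) ⊢ -b-> u1, -b-> u2
  u1 = (b.0 + (0 + 0)) | 0 ⊢ -b-> u3
  u2 = 0 | (b.0 + (0 + 0)) ⊢ -b-> u3
  u3 = 0 | 0 ⊢ ∅
Reachable graph of Q (4 states):
  v0 = (b.0 + (0 + 0)) | (a.0 + (0 + 0)) ⊢ -a-> v1, -b-> v2
  v1 = (b.0 + (0 + 0)) | 0 ⊢ -b-> v3
  v2 = 0 | (a.0 + (0 + 0)) ⊢ -a-> v3
  v3 = 0 | 0 ⊢ ∅
Bisimilarity quotient blocks:
  B0 = {u0}
  B1 = {u1, u2, v1}
  B2 = {u3, v3}
  B3 = {v0}
  B4 = {v2}
u0 ∈ B0, v0 ∈ B3 → different blocks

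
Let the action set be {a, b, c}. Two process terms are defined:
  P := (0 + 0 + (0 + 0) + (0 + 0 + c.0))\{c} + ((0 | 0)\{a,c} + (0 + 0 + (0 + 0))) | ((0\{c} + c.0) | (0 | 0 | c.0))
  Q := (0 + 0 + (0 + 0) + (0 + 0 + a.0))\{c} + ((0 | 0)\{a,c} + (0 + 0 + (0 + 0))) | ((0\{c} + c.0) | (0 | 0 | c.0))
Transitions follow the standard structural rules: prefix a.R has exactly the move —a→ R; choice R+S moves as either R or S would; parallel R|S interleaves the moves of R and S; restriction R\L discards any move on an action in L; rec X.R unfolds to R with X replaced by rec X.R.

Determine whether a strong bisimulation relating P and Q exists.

LTS(P): 4 reachable states
  s0 = (0 + 0 + (0 + 0) + (0 + 0 + c.0))\{c} + ((0 | 0)\{a,c} + (0 + 0 + (0 + 0))) | ((0\{c} + c.0) | (0 | 0 | c.0)) | =c=> s1, =c=> s2
  s1 = ((0 | 0)\{a,c} + (0 + 0 + (0 + 0))) | ((0\{c} + c.0) | (0 | 0 | 0)) | =c=> s3
  s2 = ((0 | 0)\{a,c} + (0 + 0 + (0 + 0))) | (0 | (0 | 0 | c.0)) | =c=> s3
  s3 = ((0 | 0)\{a,c} + (0 + 0 + (0 + 0))) | (0 | (0 | 0 | 0)) | deadlocked
LTS(Q): 5 reachable states
  t0 = (0 + 0 + (0 + 0) + (0 + 0 + a.0))\{c} + ((0 | 0)\{a,c} + (0 + 0 + (0 + 0))) | ((0\{c} + c.0) | (0 | 0 | c.0)) | =a=> t1, =c=> t2, =c=> t3
  t1 = 0\{c} | deadlocked
  t2 = ((0 | 0)\{a,c} + (0 + 0 + (0 + 0))) | ((0\{c} + c.0) | (0 | 0 | 0)) | =c=> t4
  t3 = ((0 | 0)\{a,c} + (0 + 0 + (0 + 0))) | (0 | (0 | 0 | c.0)) | =c=> t4
  t4 = ((0 | 0)\{a,c} + (0 + 0 + (0 + 0))) | (0 | (0 | 0 | 0)) | deadlocked
Partition-refinement fixed point:
  B0 = {s0}
  B1 = {s1, s2, t2, t3}
  B2 = {s3, t1, t4}
  B3 = {t0}
s0 ∈ B0, t0 ∈ B3 → different blocks

P ≁ Q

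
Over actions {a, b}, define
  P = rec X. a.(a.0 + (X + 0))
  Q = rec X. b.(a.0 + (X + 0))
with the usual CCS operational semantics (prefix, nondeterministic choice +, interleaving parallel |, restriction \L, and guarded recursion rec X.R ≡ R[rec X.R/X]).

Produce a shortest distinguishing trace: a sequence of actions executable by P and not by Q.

P's transition system — 3 states:
  s0 = rec X. a.(a.0 + (X + 0)) | -a-> s1
  s1 = a.0 + ((rec X. a.(a.0 + (X + 0))) + 0) | -a-> s1, -a-> s2
  s2 = 0 | stopped
Q's transition system — 3 states:
  t0 = rec X. b.(a.0 + (X + 0)) | -b-> t1
  t1 = a.0 + ((rec X. b.(a.0 + (X + 0))) + 0) | -a-> t2, -b-> t1
  t2 = 0 | stopped
Trace ⟨a⟩ through P, begin at {s0}:
  [1] a ⇒ {s1}
  P completes σ.
Trace ⟨a⟩ through Q, begin at {t0}:
  [1] a ⇒ ∅  — Q cannot continue

a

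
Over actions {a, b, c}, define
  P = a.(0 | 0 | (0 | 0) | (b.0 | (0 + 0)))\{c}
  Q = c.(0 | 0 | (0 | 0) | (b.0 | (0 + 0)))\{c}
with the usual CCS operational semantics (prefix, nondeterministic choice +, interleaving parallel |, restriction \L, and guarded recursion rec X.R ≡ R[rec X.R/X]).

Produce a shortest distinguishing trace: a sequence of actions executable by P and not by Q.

LTS(P): 3 reachable states
  p0 = a.(0 | 0 | (0 | 0) | (b.0 | (0 + 0)))\{c} ⊢ --a--▸ p1
  p1 = (0 | 0 | (0 | 0) | (b.0 | (0 + 0)))\{c} ⊢ --b--▸ p2
  p2 = (0 | 0 | (0 | 0) | (0 | (0 + 0)))\{c} ⊢ deadlocked
LTS(Q): 3 reachable states
  q0 = c.(0 | 0 | (0 | 0) | (b.0 | (0 + 0)))\{c} ⊢ --c--▸ q1
  q1 = (0 | 0 | (0 | 0) | (b.0 | (0 + 0)))\{c} ⊢ --b--▸ q2
  q2 = (0 | 0 | (0 | 0) | (0 | (0 + 0)))\{c} ⊢ deadlocked
Trace ⟨a⟩ through P, begin at {p0}:
  [1] a ⇒ {p1}
  — P admits the full trace.
Trace ⟨a⟩ through Q, begin at {q0}:
  [1] a ⇒ no successor for Q

a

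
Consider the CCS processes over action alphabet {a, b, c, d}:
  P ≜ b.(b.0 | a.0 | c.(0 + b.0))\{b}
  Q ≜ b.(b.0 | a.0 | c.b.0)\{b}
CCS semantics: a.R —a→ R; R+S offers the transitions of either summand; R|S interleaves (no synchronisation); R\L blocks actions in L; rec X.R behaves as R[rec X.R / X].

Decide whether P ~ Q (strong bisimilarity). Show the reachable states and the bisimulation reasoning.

bisimilar

LTS(P): 5 reachable states
  s0 = b.(b.0 | a.0 | c.(0 + b.0))\{b} | =b=> s1
  s1 = (b.0 | a.0 | c.(0 + b.0))\{b} | =a=> s2, =c=> s3
  s2 = (b.0 | 0 | c.(0 + b.0))\{b} | =c=> s4
  s3 = (b.0 | a.0 | (0 + b.0))\{b} | =a=> s4
  s4 = (b.0 | 0 | (0 + b.0))\{b} | deadlocked
LTS(Q): 5 reachable states
  t0 = b.(b.0 | a.0 | c.b.0)\{b} | =b=> t1
  t1 = (b.0 | a.0 | c.b.0)\{b} | =a=> t2, =c=> t3
  t2 = (b.0 | 0 | c.b.0)\{b} | =c=> t4
  t3 = (b.0 | a.0 | b.0)\{b} | =a=> t4
  t4 = (b.0 | 0 | b.0)\{b} | deadlocked
Partition-refinement fixed point:
  B0 = {s0, t0}
  B1 = {s1, t1}
  B2 = {s2, t2}
  B3 = {s4, t4}
  B4 = {s3, t3}
s0 ∈ B0, t0 ∈ B0 → same block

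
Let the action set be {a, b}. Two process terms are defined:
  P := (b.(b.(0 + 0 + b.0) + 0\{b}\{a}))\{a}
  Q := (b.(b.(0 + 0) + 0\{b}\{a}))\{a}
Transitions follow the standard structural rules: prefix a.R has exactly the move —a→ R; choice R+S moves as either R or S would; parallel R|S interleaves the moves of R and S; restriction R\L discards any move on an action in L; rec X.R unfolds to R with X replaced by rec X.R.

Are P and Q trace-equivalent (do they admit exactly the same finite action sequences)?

Reachable graph of P (4 states):
  m0 = (b.(b.(0 + 0 + b.0) + 0\{b}\{a}))\{a} → =b=> m1
  m1 = (b.(0 + 0 + b.0) + 0\{b}\{a})\{a} → =b=> m2
  m2 = (0 + 0 + b.0)\{a} → =b=> m3
  m3 = 0\{a} → ∅
Reachable graph of Q (3 states):
  n0 = (b.(b.(0 + 0) + 0\{b}\{a}))\{a} → =b=> n1
  n1 = (b.(0 + 0) + 0\{b}\{a})\{a} → =b=> n2
  n2 = (0 + 0)\{a} → ∅
Run σ = ⟨bbb⟩ on P: start {m0}
  [1] b ⇒ {m1}
  [2] b ⇒ {m2}
  [3] b ⇒ {m3}
  P completes σ.
Run σ = ⟨bbb⟩ on Q: start {n0}
  [1] b ⇒ {n1}
  [2] b ⇒ {n2}
  [3] b ⇒ ∅ (Q stuck)

trace-distinct — witness ⟨bbb⟩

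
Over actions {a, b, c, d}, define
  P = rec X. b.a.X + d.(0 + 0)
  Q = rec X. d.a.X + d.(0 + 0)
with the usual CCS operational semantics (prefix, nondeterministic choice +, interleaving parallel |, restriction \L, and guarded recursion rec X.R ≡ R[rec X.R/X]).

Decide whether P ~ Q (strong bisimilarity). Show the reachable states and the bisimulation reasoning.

not bisimilar

LTS(P): 3 reachable states
  m0 = rec X. b.a.X + d.(0 + 0) :: -b-> m1, -d-> m2
  m1 = a.(rec X. b.a.X + d.(0 + 0)) :: -a-> m0
  m2 = 0 + 0 :: deadlocked
LTS(Q): 3 reachable states
  n0 = rec X. d.a.X + d.(0 + 0) :: -d-> n1, -d-> n2
  n1 = 0 + 0 :: deadlocked
  n2 = a.(rec X. d.a.X + d.(0 + 0)) :: -a-> n0
Partition-refinement fixed point:
  B0 = {m0}
  B1 = {m1}
  B2 = {m2, n1}
  B3 = {n0}
  B4 = {n2}
m0 ∈ B0, n0 ∈ B3 → different blocks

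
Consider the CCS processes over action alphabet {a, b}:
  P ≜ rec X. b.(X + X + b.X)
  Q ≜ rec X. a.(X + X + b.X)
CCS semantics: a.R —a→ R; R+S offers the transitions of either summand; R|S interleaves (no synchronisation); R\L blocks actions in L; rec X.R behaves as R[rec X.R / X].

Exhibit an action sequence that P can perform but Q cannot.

P's transition system — 2 states:
  s0 = rec X. b.(X + X + b.X) has moves ··b··> s1
  s1 = (rec X. b.(X + X + b.X)) + (rec X. b.(X + X + b.X)) + b.(rec X. b.(X + X + b.X)) has moves ··b··> s0, ··b··> s1
Q's transition system — 2 states:
  t0 = rec X. a.(X + X + b.X) has moves ··a··> t1
  t1 = (rec X. a.(X + X + b.X)) + (rec X. a.(X + X + b.X)) + b.(rec X. a.(X + X + b.X)) has moves ··a··> t1, ··b··> t0
Run σ = ⟨b⟩ on P: start {s0}
  [1] b ⇒ {s1}
  — P admits the full trace.
Run σ = ⟨b⟩ on Q: start {t0}
  [1] b ⇒ ∅ (Q stuck)

b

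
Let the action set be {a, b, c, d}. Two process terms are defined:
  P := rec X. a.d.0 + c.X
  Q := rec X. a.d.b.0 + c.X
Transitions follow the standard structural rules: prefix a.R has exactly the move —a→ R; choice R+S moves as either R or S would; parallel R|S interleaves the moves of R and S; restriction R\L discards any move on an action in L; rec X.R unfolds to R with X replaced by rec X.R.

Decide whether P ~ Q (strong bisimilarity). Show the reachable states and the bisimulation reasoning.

Reachable graph of P (3 states):
  p0 = rec X. a.d.0 + c.X → —a→ p1, —c→ p0
  p1 = d.0 → —d→ p2
  p2 = 0 → ·
Reachable graph of Q (4 states):
  q0 = rec X. a.d.b.0 + c.X → —a→ q1, —c→ q0
  q1 = d.b.0 → —d→ q2
  q2 = b.0 → —b→ q3
  q3 = 0 → ·
Partition-refinement fixed point:
  B0 = {p0}
  B1 = {p1}
  B2 = {p2, q3}
  B3 = {q0}
  B4 = {q1}
  B5 = {q2}
p0 ∈ B0, q0 ∈ B3 → different blocks

NO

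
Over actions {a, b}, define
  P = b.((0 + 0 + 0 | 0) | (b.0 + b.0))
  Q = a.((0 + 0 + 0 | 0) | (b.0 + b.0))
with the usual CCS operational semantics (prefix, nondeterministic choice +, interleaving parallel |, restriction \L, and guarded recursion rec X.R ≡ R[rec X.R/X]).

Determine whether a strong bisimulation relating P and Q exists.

NO

P's transition system — 3 states:
  s0 = b.((0 + 0 + 0 | 0) | (b.0 + b.0)) | --b--▸ s1
  s1 = (0 + 0 + 0 | 0) | (b.0 + b.0) | --b--▸ s2
  s2 = (0 + 0 + 0 | 0) | 0 | ·
Q's transition system — 3 states:
  t0 = a.((0 + 0 + 0 | 0) | (b.0 + b.0)) | --a--▸ t1
  t1 = (0 + 0 + 0 | 0) | (b.0 + b.0) | --b--▸ t2
  t2 = (0 + 0 + 0 | 0) | 0 | ·
Coarsest stable partition (strong bisimilarity classes):
  B0 = {s0}
  B1 = {s1, t1}
  B2 = {s2, t2}
  B3 = {t0}
s0 ∈ B0, t0 ∈ B3 → different blocks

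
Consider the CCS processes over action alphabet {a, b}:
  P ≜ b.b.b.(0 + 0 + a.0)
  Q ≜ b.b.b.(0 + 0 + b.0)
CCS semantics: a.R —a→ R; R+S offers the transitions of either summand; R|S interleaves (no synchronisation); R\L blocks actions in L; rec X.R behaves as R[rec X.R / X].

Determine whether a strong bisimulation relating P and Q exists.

Reachable graph of P (5 states):
  s0 = b.b.b.(0 + 0 + a.0) :: —b→ s1
  s1 = b.b.(0 + 0 + a.0) :: —b→ s2
  s2 = b.(0 + 0 + a.0) :: —b→ s3
  s3 = 0 + 0 + a.0 :: —a→ s4
  s4 = 0 :: (no moves)
Reachable graph of Q (5 states):
  t0 = b.b.b.(0 + 0 + b.0) :: —b→ t1
  t1 = b.b.(0 + 0 + b.0) :: —b→ t2
  t2 = b.(0 + 0 + b.0) :: —b→ t3
  t3 = 0 + 0 + b.0 :: —b→ t4
  t4 = 0 :: (no moves)
Partition-refinement fixed point:
  B0 = {s0}
  B1 = {s1}
  B2 = {s2}
  B3 = {s3}
  B4 = {s4, t4}
  B5 = {t0}
  B6 = {t1}
  B7 = {t2}
  B8 = {t3}
s0 ∈ B0, t0 ∈ B5 → different blocks

NO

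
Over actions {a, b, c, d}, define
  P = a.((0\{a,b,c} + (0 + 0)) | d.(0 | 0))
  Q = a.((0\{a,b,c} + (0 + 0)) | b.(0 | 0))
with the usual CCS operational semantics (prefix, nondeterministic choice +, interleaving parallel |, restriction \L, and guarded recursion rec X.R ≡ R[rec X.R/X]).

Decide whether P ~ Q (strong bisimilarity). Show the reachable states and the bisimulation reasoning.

P's transition system — 3 states:
  m0 = a.((0\{a,b,c} + (0 + 0)) | d.(0 | 0)) ⊢ --a--▸ m1
  m1 = (0\{a,b,c} + (0 + 0)) | d.(0 | 0) ⊢ --d--▸ m2
  m2 = (0\{a,b,c} + (0 + 0)) | (0 | 0) ⊢ deadlocked
Q's transition system — 3 states:
  n0 = a.((0\{a,b,c} + (0 + 0)) | b.(0 | 0)) ⊢ --a--▸ n1
  n1 = (0\{a,b,c} + (0 + 0)) | b.(0 | 0) ⊢ --b--▸ n2
  n2 = (0\{a,b,c} + (0 + 0)) | (0 | 0) ⊢ deadlocked
Bisimilarity quotient blocks:
  B0 = {m0}
  B1 = {m1}
  B2 = {m2, n2}
  B3 = {n0}
  B4 = {n1}
m0 ∈ B0, n0 ∈ B3 → different blocks

P ≁ Q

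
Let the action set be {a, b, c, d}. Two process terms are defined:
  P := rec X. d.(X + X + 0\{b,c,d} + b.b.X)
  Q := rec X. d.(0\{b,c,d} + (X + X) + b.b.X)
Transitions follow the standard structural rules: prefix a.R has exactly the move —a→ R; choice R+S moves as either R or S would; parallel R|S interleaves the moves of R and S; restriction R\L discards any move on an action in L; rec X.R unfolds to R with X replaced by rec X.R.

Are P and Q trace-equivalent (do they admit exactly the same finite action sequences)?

LTS(P): 3 reachable states
  m0 = rec X. d.(X + X + 0\{b,c,d} + b.b.X) :: ··d··> m1
  m1 = (rec X. d.(X + X + 0\{b,c,d} + b.b.X)) + (rec X. d.(X + X + 0\{b,c,d} + b.b.X)) + 0\{b,c,d} + b.b.(rec X. d.(X + X + 0\{b,c,d} + b.b.X)) :: ··b··> m2, ··d··> m1
  m2 = b.(rec X. d.(X + X + 0\{b,c,d} + b.b.X)) :: ··b··> m0
LTS(Q): 3 reachable states
  n0 = rec X. d.(0\{b,c,d} + (X + X) + b.b.X) :: ··d··> n1
  n1 = 0\{b,c,d} + ((rec X. d.(0\{b,c,d} + (X + X) + b.b.X)) + (rec X. d.(0\{b,c,d} + (X + X) + b.b.X))) + b.b.(rec X. d.(0\{b,c,d} + (X + X) + b.b.X)) :: ··b··> n2, ··d··> n1
  n2 = b.(rec X. d.(0\{b,c,d} + (X + X) + b.b.X)) :: ··b··> n0
Partition-refinement fixed point:
  B0 = {m0, n0}
  B1 = {m1, n1}
  B2 = {m2, n2}
m0 ∈ B0, n0 ∈ B0 → same block
Bisimilar ⇒ trace-equivalent.

YES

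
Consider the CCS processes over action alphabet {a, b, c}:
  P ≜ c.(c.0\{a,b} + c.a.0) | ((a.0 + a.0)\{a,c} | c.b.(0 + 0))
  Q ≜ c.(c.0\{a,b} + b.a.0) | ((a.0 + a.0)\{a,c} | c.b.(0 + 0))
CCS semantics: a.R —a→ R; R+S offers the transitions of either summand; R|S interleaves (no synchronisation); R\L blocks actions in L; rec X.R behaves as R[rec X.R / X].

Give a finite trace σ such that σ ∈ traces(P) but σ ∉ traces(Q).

cca

LTS(P): 15 reachable states
  p0 = c.(c.0\{a,b} + c.a.0) | ((a.0 + a.0)\{a,c} | c.b.(0 + 0)) ⊢ -c-> p1, -c-> p2
  p1 = (c.0\{a,b} + c.a.0) | ((a.0 + a.0)\{a,c} | c.b.(0 + 0)) ⊢ -c-> p3, -c-> p4, -c-> p5
  p2 = c.(c.0\{a,b} + c.a.0) | ((a.0 + a.0)\{a,c} | b.(0 + 0)) ⊢ -b-> p6, -c-> p3
  p3 = (c.0\{a,b} + c.a.0) | ((a.0 + a.0)\{a,c} | b.(0 + 0)) ⊢ -b-> p7, -c-> p8, -c-> p9
  p4 = 0\{a,b} | ((a.0 + a.0)\{a,c} | c.b.(0 + 0)) ⊢ -c-> p8
  p5 = a.0 | ((a.0 + a.0)\{a,c} | c.b.(0 + 0)) ⊢ -a-> p10, -c-> p9
  p6 = c.(c.0\{a,b} + c.a.0) | ((a.0 + a.0)\{a,c} | (0 + 0)) ⊢ -c-> p7
  p7 = (c.0\{a,b} + c.a.0) | ((a.0 + a.0)\{a,c} | (0 + 0)) ⊢ -c-> p11, -c-> p12
  p8 = 0\{a,b} | ((a.0 + a.0)\{a,c} | b.(0 + 0)) ⊢ -b-> p11
  p9 = a.0 | ((a.0 + a.0)\{a,c} | b.(0 + 0)) ⊢ -a-> p13, -b-> p12
  p10 = 0 | ((a.0 + a.0)\{a,c} | c.b.(0 + 0)) ⊢ -c-> p13
  p11 = 0\{a,b} | ((a.0 + a.0)\{a,c} | (0 + 0)) ⊢ (no moves)
  p12 = a.0 | ((a.0 + a.0)\{a,c} | (0 + 0)) ⊢ -a-> p14
  p13 = 0 | ((a.0 + a.0)\{a,c} | b.(0 + 0)) ⊢ -b-> p14
  p14 = 0 | ((a.0 + a.0)\{a,c} | (0 + 0)) ⊢ (no moves)
LTS(Q): 15 reachable states
  q0 = c.(c.0\{a,b} + b.a.0) | ((a.0 + a.0)\{a,c} | c.b.(0 + 0)) ⊢ -c-> q1, -c-> q2
  q1 = (c.0\{a,b} + b.a.0) | ((a.0 + a.0)\{a,c} | c.b.(0 + 0)) ⊢ -b-> q3, -c-> q4, -c-> q5
  q2 = c.(c.0\{a,b} + b.a.0) | ((a.0 + a.0)\{a,c} | b.(0 + 0)) ⊢ -b-> q6, -c-> q4
  q3 = a.0 | ((a.0 + a.0)\{a,c} | c.b.(0 + 0)) ⊢ -a-> q7, -c-> q8
  q4 = (c.0\{a,b} + b.a.0) | ((a.0 + a.0)\{a,c} | b.(0 + 0)) ⊢ -b-> q8, -b-> q9, -c-> q10
  q5 = 0\{a,b} | ((a.0 + a.0)\{a,c} | c.b.(0 + 0)) ⊢ -c-> q10
  q6 = c.(c.0\{a,b} + b.a.0) | ((a.0 + a.0)\{a,c} | (0 + 0)) ⊢ -c-> q9
  q7 = 0 | ((a.0 + a.0)\{a,c} | c.b.(0 + 0)) ⊢ -c-> q11
  q8 = a.0 | ((a.0 + a.0)\{a,c} | b.(0 + 0)) ⊢ -a-> q11, -b-> q12
  q9 = (c.0\{a,b} + b.a.0) | ((a.0 + a.0)\{a,c} | (0 + 0)) ⊢ -b-> q12, -c-> q13
  q10 = 0\{a,b} | ((a.0 + a.0)\{a,c} | b.(0 + 0)) ⊢ -b-> q13
  q11 = 0 | ((a.0 + a.0)\{a,c} | b.(0 + 0)) ⊢ -b-> q14
  q12 = a.0 | ((a.0 + a.0)\{a,c} | (0 + 0)) ⊢ -a-> q14
  q13 = 0\{a,b} | ((a.0 + a.0)\{a,c} | (0 + 0)) ⊢ (no moves)
  q14 = 0 | ((a.0 + a.0)\{a,c} | (0 + 0)) ⊢ (no moves)
Run σ = ⟨cca⟩ on P: start {p0}
  step 1 (c): {p1, p2}
  step 2 (c): {p3, p4, p5}
  step 3 (a): {p10}
  — P admits the full trace.
Run σ = ⟨cca⟩ on Q: start {q0}
  step 1 (c): {q1, q2}
  step 2 (c): {q4, q5}
  step 3 (a): no successor for Q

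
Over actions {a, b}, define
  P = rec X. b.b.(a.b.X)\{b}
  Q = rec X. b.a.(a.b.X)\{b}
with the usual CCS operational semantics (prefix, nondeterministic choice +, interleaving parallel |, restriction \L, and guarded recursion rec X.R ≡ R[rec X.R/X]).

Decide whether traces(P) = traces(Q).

trace-distinct — witness ⟨bb⟩

Reachable graph of P (4 states):
  p0 = rec X. b.b.(a.b.X)\{b} | -b-> p1
  p1 = b.(a.b.(rec X. b.b.(a.b.X)\{b}))\{b} | -b-> p2
  p2 = (a.b.(rec X. b.b.(a.b.X)\{b}))\{b} | -a-> p3
  p3 = (b.(rec X. b.b.(a.b.X)\{b}))\{b} | deadlocked
Reachable graph of Q (4 states):
  q0 = rec X. b.a.(a.b.X)\{b} | -b-> q1
  q1 = a.(a.b.(rec X. b.a.(a.b.X)\{b}))\{b} | -a-> q2
  q2 = (a.b.(rec X. b.a.(a.b.X)\{b}))\{b} | -a-> q3
  q3 = (b.(rec X. b.a.(a.b.X)\{b}))\{b} | deadlocked
Run σ = ⟨bb⟩ on P: start {p0}
  after b @ step 1: {p1}
  after b @ step 2: {p2}
  — P admits the full trace.
Run σ = ⟨bb⟩ on Q: start {q0}
  after b @ step 1: {q1}
  after b @ step 2: ∅  — Q cannot continue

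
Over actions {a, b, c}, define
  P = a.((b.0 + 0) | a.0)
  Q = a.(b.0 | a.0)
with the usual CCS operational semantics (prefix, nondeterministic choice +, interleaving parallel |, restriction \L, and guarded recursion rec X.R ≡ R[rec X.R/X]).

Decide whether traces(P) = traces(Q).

P's transition system — 5 states:
  m0 = a.((b.0 + 0) | a.0) | -a-> m1
  m1 = (b.0 + 0) | a.0 | -a-> m2, -b-> m3
  m2 = (b.0 + 0) | 0 | -b-> m4
  m3 = 0 | a.0 | -a-> m4
  m4 = 0 | 0 | ∅
Q's transition system — 5 states:
  n0 = a.(b.0 | a.0) | -a-> n1
  n1 = b.0 | a.0 | -a-> n2, -b-> n3
  n2 = b.0 | 0 | -b-> n4
  n3 = 0 | a.0 | -a-> n4
  n4 = 0 | 0 | ∅
Bisimilarity quotient blocks:
  B0 = {m0, n0}
  B1 = {m1, n1}
  B2 = {m3, n3}
  B3 = {m4, n4}
  B4 = {m2, n2}
m0 ∈ B0, n0 ∈ B0 → same block
Bisimilar ⇒ trace-equivalent.

YES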